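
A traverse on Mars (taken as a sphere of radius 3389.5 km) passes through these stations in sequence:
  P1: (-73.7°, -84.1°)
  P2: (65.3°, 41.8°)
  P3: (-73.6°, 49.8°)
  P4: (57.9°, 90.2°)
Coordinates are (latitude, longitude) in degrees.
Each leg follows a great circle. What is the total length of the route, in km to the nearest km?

Leg P1→P2: central angle 2.7957 rad, distance 9475.9 km.
Leg P2→P3: central angle 2.4260 rad, distance 8223.0 km.
Leg P3→P4: central angle 2.3440 rad, distance 7944.8 km.
Total: 9475.9 + 8223.0 + 7944.8 ≈ 25644 km.

25644 km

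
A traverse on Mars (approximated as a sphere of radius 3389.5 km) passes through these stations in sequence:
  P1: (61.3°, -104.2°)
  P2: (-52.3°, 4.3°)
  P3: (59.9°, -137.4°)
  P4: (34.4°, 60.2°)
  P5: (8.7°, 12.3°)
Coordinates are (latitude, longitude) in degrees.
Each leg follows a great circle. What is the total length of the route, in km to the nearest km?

Leg P1→P2: central angle 2.4771 rad, distance 8396.0 km.
Leg P2→P3: central angle 2.7524 rad, distance 9329.2 km.
Leg P3→P4: central angle 1.4763 rad, distance 5003.9 km.
Leg P4→P5: central angle 0.8863 rad, distance 3004.2 km.
Total: 8396.0 + 9329.2 + 5003.9 + 3004.2 ≈ 25733 km.

25733 km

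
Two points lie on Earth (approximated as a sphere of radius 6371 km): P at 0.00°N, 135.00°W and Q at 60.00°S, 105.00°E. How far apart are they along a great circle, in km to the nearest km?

11617 km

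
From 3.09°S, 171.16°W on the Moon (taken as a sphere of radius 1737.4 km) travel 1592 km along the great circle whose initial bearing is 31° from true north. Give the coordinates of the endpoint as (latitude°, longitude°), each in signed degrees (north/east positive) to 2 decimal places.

40.26°, -138.79°

Angular distance δ = d/R = 1592/1737.4 = 0.91631 rad; initial bearing θ = 0.5411 rad.
sin φ₂ = sin φ₁ cos δ + cos φ₁ sin δ cos θ = (-0.0539)(0.6088) + (0.9985)(0.7934)(0.8572) = 0.6462, so φ₂ = 40.26°.
Δλ = atan2(sin θ sin δ cos φ₁, cos δ − sin φ₁ sin φ₂) = atan2(0.4080, 0.6436) = 32.374°.
λ₂ = -171.160° + 32.374° = -138.79°.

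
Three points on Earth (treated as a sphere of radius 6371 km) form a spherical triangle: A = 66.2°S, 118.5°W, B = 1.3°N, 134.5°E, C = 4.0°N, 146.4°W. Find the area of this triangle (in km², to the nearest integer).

Side lengths (central angles): a = 1.3795, b = 1.2745, c = 1.7100 rad; semiperimeter s = 2.1820.
By l'Huilier's theorem, tan(E/4) = √[tan(s/2) tan((s−a)/2) tan((s−b)/2) tan((s−c)/2)], giving spherical excess E = 1.1996 rad.
Area = E·R² = 1.1996 × (6371)² ≈ 48691171 km².

48691171 km²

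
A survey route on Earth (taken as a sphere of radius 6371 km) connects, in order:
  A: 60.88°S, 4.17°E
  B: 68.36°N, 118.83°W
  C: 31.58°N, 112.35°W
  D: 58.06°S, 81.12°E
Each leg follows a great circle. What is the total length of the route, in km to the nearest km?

38297 km

Leg A→B: central angle 2.7135 rad, distance 17287.9 km.
Leg B→C: central angle 0.6453 rad, distance 4111.1 km.
Leg C→D: central angle 2.6524 rad, distance 16898.2 km.
Total: 17287.9 + 4111.1 + 16898.2 ≈ 38297 km.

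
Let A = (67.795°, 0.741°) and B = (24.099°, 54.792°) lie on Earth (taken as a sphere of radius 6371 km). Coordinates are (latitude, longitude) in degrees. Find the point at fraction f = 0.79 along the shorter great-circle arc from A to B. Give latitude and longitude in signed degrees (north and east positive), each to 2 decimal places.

Central angle δ = 0.9514 rad. Interpolating on the sphere with fraction f = 0.79:
P = [sin((1−f)δ)·A + sin(fδ)·B] / sin δ = 0.2437·A + 0.8386·B in Cartesian coordinates,
giving P = (0.5335, 0.6267, 0.5681), i.e. latitude 34.62°, longitude 49.59°.

34.62°, 49.59°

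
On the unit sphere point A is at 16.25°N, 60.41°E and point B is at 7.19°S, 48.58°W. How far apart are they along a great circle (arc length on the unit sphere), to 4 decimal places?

1.9230

In radians: φ₁ = 0.2836, φ₂ = -0.1255, Δλ = -108.990° = -1.9022 rad.
Haversine: a = sin²(Δφ/2) + cos φ₁ cos φ₂ sin²(Δλ/2) = 0.0413 + (0.9600)(0.9921)(0.6627) = 0.67249.
Central angle c = 2·arcsin(√a) = 1.92300 rad.
On the unit sphere the arc length equals the central angle: 1.9230.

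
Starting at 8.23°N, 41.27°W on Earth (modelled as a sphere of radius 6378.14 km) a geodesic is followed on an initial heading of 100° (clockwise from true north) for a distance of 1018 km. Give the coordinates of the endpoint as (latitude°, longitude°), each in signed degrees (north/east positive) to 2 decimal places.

6.55°, -32.21°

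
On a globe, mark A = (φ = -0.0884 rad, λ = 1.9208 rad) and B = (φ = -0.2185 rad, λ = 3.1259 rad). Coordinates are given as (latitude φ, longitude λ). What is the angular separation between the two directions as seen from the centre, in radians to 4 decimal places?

1.1952 rad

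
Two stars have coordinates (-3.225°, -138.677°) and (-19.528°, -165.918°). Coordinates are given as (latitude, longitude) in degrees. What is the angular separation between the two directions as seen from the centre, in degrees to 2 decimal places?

31.19°

With latitudes φ₁ = -3.225°, φ₂ = -19.528° and longitude difference Δλ = -27.241°:
cos c = sin φ₁ sin φ₂ + cos φ₁ cos φ₂ cos Δλ = (-0.0563)(-0.3343) + (0.9984)(0.9425)(0.8891) = 0.85542,
so c = arccos(0.85542) = 0.54443 rad.
So the angular separation is 31.19°.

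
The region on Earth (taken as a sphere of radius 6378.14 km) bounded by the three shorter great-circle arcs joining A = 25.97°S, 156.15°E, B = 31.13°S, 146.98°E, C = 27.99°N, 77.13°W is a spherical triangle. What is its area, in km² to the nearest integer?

6399235 km²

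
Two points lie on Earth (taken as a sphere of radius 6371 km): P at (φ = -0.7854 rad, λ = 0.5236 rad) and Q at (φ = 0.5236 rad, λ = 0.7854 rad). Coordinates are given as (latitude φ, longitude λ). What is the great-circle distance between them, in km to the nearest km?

8477 km

In radians: φ₁ = -0.7854, φ₂ = 0.5236, Δλ = 15.000° = 0.2618 rad.
cos c = sin φ₁ sin φ₂ + cos φ₁ cos φ₂ cos Δλ = (-0.7071)(0.5000) + (0.7071)(0.8660)(0.9659) = 0.23795,
so c = arccos(0.23795) = 1.33054 rad.
Distance = R·c = 6371 × 1.3305 ≈ 8477 km.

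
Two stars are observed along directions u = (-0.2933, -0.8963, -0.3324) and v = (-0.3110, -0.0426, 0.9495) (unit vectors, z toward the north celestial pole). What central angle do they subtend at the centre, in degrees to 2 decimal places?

u·v = -0.1862; |u| = 0.9999, |v| = 1.0000.
cos θ = (u·v)/(|u||v|) = -0.1862, so θ = 100.73°.

100.73°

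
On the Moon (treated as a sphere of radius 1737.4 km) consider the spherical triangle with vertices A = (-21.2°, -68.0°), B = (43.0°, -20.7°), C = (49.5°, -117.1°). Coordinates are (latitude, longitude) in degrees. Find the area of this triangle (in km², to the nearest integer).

Side lengths (central angles): a = 1.0864, b = 1.4490, c = 1.3533 rad; semiperimeter s = 1.9444.
By l'Huilier's theorem, tan(E/4) = √[tan(s/2) tan((s−a)/2) tan((s−b)/2) tan((s−c)/2)], giving spherical excess E = 0.8937 rad.
Area = E·R² = 0.8937 × (1737.4)² ≈ 2697583 km².

2697583 km²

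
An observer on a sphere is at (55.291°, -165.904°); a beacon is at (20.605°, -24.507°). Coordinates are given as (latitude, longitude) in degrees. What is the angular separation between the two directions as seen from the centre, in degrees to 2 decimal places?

Let φ₁ = 0.9650 rad, φ₂ = 0.3596 rad, and Δλ = 2.4678 rad.
Haversine: a = sin²(Δφ/2) + cos φ₁ cos φ₂ sin²(Δλ/2) = 0.0889 + (0.5694)(0.9360)(0.8907) = 0.56361.
Central angle c = 2·arcsin(√a) = 1.69836 rad.
So the angular separation is 97.31°.

97.31°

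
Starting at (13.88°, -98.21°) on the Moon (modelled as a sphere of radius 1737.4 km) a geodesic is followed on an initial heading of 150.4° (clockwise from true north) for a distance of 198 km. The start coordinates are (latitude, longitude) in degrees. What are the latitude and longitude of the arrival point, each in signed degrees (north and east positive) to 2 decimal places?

8.18°, -94.96°

Angular distance δ = d/R = 198/1737.4 = 0.11396 rad; initial bearing θ = 2.6250 rad.
sin φ₂ = sin φ₁ cos δ + cos φ₁ sin δ cos θ = (0.2399)(0.9935) + (0.9708)(0.1137)(-0.8695) = 0.1423, so φ₂ = 8.18°.
Δλ = atan2(sin θ sin δ cos φ₁, cos δ − sin φ₁ sin φ₂) = atan2(0.0545, 0.9594) = 3.253°.
λ₂ = -98.210° + 3.253° = -94.96°.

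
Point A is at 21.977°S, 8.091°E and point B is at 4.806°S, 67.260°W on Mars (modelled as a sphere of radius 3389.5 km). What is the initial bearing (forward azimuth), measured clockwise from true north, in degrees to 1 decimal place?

271.0°

Δλ = -75.351° = -1.3151 rad.
y = sin Δλ · cos φ₂ = (-0.9675)(0.9965) = -0.9641
x = cos φ₁ sin φ₂ − sin φ₁ cos φ₂ cos Δλ = (0.9273)(-0.0838) − (-0.3742)(0.9965)(0.2529) = 0.0166
θ = atan2(y, x) = -89.01°; adding 360° gives 271.0°.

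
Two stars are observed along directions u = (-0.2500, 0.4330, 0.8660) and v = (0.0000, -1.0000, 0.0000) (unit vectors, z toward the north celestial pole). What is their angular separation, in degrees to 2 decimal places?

u·v = -0.4330; |u| = 1.0000, |v| = 1.0000.
cos θ = (u·v)/(|u||v|) = -0.4330, so θ = 115.66°.

115.66°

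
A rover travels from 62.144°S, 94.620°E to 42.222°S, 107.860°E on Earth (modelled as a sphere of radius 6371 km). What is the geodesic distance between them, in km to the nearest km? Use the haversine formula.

2381 km

Let φ₁ = -1.0846 rad, φ₂ = -0.7369 rad, and Δλ = 0.2311 rad.
Haversine: a = sin²(Δφ/2) + cos φ₁ cos φ₂ sin²(Δλ/2) = 0.0299 + (0.4673)(0.7405)(0.0133) = 0.03452.
Central angle c = 2·arcsin(√a) = 0.37376 rad.
Distance = R·c = 6371 × 0.3738 ≈ 2381 km.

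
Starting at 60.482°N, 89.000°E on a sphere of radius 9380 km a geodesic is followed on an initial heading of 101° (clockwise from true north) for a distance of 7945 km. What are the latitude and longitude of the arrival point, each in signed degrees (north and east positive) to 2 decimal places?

30.39°, 147.50°

Angular distance δ = d/R = 7945/9380 = 0.84701 rad; initial bearing θ = 1.7628 rad.
sin φ₂ = sin φ₁ cos δ + cos φ₁ sin δ cos θ = (0.8702)(0.6622) + (0.4927)(0.7493)(-0.1908) = 0.5058, so φ₂ = 30.39°.
Δλ = atan2(sin θ sin δ cos φ₁, cos δ − sin φ₁ sin φ₂) = atan2(0.3624, 0.2221) = 58.503°.
λ₂ = 89.000° + 58.503° = 147.50°.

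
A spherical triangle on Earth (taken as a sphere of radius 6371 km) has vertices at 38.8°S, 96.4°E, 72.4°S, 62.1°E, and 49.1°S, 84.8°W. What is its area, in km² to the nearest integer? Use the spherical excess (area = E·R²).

Side lengths (central angles): a = 0.9829, b = 1.6073, c = 0.6568 rad; semiperimeter s = 1.6235.
By l'Huilier's theorem, tan(E/4) = √[tan(s/2) tan((s−a)/2) tan((s−b)/2) tan((s−c)/2)], giving spherical excess E = 0.1541 rad.
Area = E·R² = 0.1541 × (6371)² ≈ 6253537 km².

6253537 km²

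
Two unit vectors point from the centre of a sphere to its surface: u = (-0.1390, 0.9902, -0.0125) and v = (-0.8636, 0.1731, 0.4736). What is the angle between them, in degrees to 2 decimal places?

73.41°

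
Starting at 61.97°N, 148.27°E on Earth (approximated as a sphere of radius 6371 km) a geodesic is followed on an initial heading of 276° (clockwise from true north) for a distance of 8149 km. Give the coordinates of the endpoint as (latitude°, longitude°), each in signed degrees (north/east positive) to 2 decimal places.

17.51°, 61.08°

Angular distance δ = d/R = 8149/6371 = 1.27908 rad; initial bearing θ = 4.8171 rad.
sin φ₂ = sin φ₁ cos δ + cos φ₁ sin δ cos θ = (0.8827)(0.2876) + (0.4699)(0.9578)(0.1045) = 0.3009, so φ₂ = 17.51°.
Δλ = atan2(sin θ sin δ cos φ₁, cos δ − sin φ₁ sin φ₂) = atan2(-0.4476, 0.0220) = -87.188°.
λ₂ = 148.270° − 87.188° = 61.08°.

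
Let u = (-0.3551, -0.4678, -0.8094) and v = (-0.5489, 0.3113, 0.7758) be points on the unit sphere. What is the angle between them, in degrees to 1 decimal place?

125.4°

u·v = -0.5786; |u| = 1.0000, |v| = 1.0000.
cos θ = (u·v)/(|u||v|) = -0.5786, so θ = 125.4°.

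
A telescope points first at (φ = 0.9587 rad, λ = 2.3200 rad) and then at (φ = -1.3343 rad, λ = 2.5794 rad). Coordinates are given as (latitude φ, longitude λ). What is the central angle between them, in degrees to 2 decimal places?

With latitudes φ₁ = 54.929°, φ₂ = -76.450° and longitude difference Δλ = 14.863°:
Haversine: a = sin²(Δφ/2) + cos φ₁ cos φ₂ sin²(Δλ/2) = 0.8305 + (0.5746)(0.2343)(0.0167) = 0.83277.
Central angle c = 2·arcsin(√a) = 2.29902 rad.
So the angular separation is 131.72°.

131.72°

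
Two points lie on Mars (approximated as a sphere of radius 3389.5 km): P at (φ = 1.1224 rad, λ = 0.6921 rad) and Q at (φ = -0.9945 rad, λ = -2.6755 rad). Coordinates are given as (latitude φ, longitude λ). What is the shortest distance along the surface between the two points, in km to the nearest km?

10077 km

Let φ₁ = 1.1224 rad, φ₂ = -0.9945 rad, and Δλ = 2.9156 rad.
cos c = sin φ₁ sin φ₂ + cos φ₁ cos φ₂ cos Δλ = (0.9011)(-0.8385) + (0.4335)(0.5449)(-0.9746) = -0.98582,
so c = arccos(-0.98582) = 2.97301 rad.
Distance = R·c = 3389.5 × 2.9730 ≈ 10077 km.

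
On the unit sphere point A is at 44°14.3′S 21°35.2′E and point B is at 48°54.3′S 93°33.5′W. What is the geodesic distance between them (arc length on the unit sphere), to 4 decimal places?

Let φ₁ = -0.7721 rad, φ₂ = -0.8536 rad, and Δλ = -2.0097 rad.
Haversine: a = sin²(Δφ/2) + cos φ₁ cos φ₂ sin²(Δλ/2) = 0.0017 + (0.7164)(0.6573)(0.7125) = 0.33717.
Central angle c = 2·arcsin(√a) = 1.23909 rad.
On the unit sphere the arc length equals the central angle: 1.2391.

1.2391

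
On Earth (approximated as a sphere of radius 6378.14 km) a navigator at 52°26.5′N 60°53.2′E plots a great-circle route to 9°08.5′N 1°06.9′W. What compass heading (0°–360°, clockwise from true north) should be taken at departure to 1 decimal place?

Δλ = -62.002° = -1.0821 rad.
y = sin Δλ · cos φ₂ = (-0.8830)(0.9873) = -0.8717
x = cos φ₁ sin φ₂ − sin φ₁ cos φ₂ cos Δλ = (0.6096)(0.1589) − (0.7927)(0.9873)(0.4694) = -0.2706
θ = atan2(y, x) = -107.24°; adding 360° gives 252.8°.

252.8°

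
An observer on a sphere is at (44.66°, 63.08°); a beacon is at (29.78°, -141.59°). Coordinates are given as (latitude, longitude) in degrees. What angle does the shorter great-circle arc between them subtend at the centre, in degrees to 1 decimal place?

In radians: φ₁ = 0.7795, φ₂ = 0.5198, Δλ = 155.330° = 2.7110 rad.
cos c = sin φ₁ sin φ₂ + cos φ₁ cos φ₂ cos Δλ = (0.7029)(0.4967) + (0.7113)(0.8679)(-0.9087) = -0.21190,
so c = arccos(-0.21190) = 1.78431 rad.
So the angular separation is 102.2°.

102.2°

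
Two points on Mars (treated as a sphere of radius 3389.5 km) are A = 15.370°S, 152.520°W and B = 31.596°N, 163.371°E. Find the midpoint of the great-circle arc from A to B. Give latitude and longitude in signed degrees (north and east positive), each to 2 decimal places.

The central angle between A and B is δ = 1.1031 rad.
With f = 0.5, the slerp weights are sin((1−f)δ)/sin δ = 0.5871 and sin(fδ)/sin δ = 0.5871.
Weighted sum of the unit vectors: (0.5871)·(-0.8554,-0.4449,-0.2651) + (0.5871)·(-0.8161,0.2438,0.5239) = (-0.9813, -0.1181, 0.1520).
Converting back: φ = atan2(z, √(x²+y²)) = 8.74°, λ = atan2(y, x) = -173.14°.

8.74°, -173.14°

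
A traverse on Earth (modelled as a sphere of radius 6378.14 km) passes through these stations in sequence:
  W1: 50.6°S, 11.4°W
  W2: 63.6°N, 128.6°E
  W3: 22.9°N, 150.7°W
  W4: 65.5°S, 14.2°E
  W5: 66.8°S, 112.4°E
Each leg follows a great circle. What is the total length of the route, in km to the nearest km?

43712 km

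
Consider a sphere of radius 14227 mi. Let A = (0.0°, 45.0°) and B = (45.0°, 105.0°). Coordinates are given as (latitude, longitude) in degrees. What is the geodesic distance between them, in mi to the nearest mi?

17207 mi

Let φ₁ = 0.0000 rad, φ₂ = 0.7854 rad, and Δλ = 1.0472 rad.
Haversine: a = sin²(Δφ/2) + cos φ₁ cos φ₂ sin²(Δλ/2) = 0.1464 + (1.0000)(0.7071)(0.2500) = 0.32322.
Central angle c = 2·arcsin(√a) = 1.20943 rad.
Distance = R·c = 14227 × 1.2094 ≈ 17207 mi.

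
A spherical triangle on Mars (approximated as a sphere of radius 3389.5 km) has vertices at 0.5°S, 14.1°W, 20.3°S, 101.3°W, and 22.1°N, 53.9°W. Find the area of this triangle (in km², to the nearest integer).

Side lengths (central angles): a = 1.0954, b = 0.7834, c = 1.5219 rad; semiperimeter s = 1.7004.
By l'Huilier's theorem, tan(E/4) = √[tan(s/2) tan((s−a)/2) tan((s−b)/2) tan((s−c)/2)], giving spherical excess E = 0.4984 rad.
Area = E·R² = 0.4984 × (3389.5)² ≈ 5726486 km².

5726486 km²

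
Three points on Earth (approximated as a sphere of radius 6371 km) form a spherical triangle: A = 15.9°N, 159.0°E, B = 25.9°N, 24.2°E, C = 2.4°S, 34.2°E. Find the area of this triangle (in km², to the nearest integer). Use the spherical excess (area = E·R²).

38004367 km²

Side lengths (central angles): a = 0.5220, b = 2.1650, c = 2.0828 rad; semiperimeter s = 2.3849.
By l'Huilier's theorem, tan(E/4) = √[tan(s/2) tan((s−a)/2) tan((s−b)/2) tan((s−c)/2)], giving spherical excess E = 0.9363 rad.
Area = E·R² = 0.9363 × (6371)² ≈ 38004367 km².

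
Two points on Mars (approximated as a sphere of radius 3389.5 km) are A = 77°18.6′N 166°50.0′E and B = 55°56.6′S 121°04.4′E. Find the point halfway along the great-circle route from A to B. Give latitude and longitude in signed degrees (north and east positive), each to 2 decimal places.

Central angle δ = 2.3781 rad. Interpolating on the sphere with fraction f = 0.5:
P = [sin((1−f)δ)·A + sin(fδ)·B] / sin δ = 1.3421·A + 1.3421·B in Cartesian coordinates,
giving P = (-0.6750, 0.7109, 0.1974), i.e. latitude 11.39°, longitude 133.52°.

11.39°, 133.52°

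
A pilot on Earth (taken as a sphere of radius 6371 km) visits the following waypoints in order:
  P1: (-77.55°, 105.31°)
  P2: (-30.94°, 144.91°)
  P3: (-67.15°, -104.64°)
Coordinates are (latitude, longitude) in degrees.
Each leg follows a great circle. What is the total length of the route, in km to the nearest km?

Leg P1→P2: central angle 0.8704 rad, distance 5545.3 km.
Leg P2→P3: central angle 1.2053 rad, distance 7678.9 km.
Total: 5545.3 + 7678.9 ≈ 13224 km.

13224 km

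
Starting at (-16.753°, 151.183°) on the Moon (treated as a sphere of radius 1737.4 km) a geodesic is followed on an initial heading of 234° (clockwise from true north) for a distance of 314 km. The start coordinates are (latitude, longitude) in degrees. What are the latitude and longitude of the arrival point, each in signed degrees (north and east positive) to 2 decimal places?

-22.63°, 142.12°

Angular distance δ = d/R = 314/1737.4 = 0.18073 rad; initial bearing θ = 4.0841 rad.
sin φ₂ = sin φ₁ cos δ + cos φ₁ sin δ cos θ = (-0.2882)(0.9837) + (0.9576)(0.1797)(-0.5878) = -0.3847, so φ₂ = -22.63°.
Δλ = atan2(sin θ sin δ cos φ₁, cos δ − sin φ₁ sin φ₂) = atan2(-0.1392, 0.8728) = -9.064°.
λ₂ = 151.183° − 9.064° = 142.12°.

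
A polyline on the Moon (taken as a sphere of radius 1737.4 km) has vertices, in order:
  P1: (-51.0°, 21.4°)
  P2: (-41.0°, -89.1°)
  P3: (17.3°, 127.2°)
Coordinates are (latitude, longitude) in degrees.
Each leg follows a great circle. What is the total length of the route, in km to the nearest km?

Leg P1→P2: central angle 1.2201 rad, distance 2119.9 km.
Leg P2→P3: central angle 2.4588 rad, distance 4271.9 km.
Total: 2119.9 + 4271.9 ≈ 6392 km.

6392 km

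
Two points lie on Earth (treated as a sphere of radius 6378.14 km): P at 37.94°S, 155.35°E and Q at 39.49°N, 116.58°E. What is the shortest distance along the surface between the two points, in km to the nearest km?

With latitudes φ₁ = -37.940°, φ₂ = 39.490° and longitude difference Δλ = -38.770°:
Haversine: a = sin²(Δφ/2) + cos φ₁ cos φ₂ sin²(Δλ/2) = 0.3912 + (0.7887)(0.7717)(0.1102) = 0.45824.
Central angle c = 2·arcsin(√a) = 1.48717 rad.
Distance = R·c = 6378.14 × 1.4872 ≈ 9485 km.

9485 km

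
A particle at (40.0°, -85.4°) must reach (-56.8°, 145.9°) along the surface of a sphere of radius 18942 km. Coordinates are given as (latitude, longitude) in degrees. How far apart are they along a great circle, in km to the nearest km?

In radians: φ₁ = 0.6981, φ₂ = -0.9913, Δλ = -128.700° = -2.2462 rad.
cos c = sin φ₁ sin φ₂ + cos φ₁ cos φ₂ cos Δλ = (0.6428)(-0.8368) + (0.7660)(0.5476)(-0.6252) = -0.80012,
so c = arccos(-0.80012) = 2.49830 rad.
Distance = R·c = 18942 × 2.4983 ≈ 47323 km.

47323 km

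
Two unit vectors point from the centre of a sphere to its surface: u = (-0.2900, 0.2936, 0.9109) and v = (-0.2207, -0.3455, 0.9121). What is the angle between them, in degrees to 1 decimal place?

u·v = 0.7934; |u| = 1.0000, |v| = 1.0000.
cos θ = (u·v)/(|u||v|) = 0.7934, so θ = 37.5°.

37.5°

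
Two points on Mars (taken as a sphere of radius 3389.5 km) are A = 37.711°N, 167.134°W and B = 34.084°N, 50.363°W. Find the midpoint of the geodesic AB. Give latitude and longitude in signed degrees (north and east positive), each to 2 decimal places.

54.07°, -106.62°

Central angle δ = 1.5231 rad. Interpolating on the sphere with fraction f = 0.5:
P = [sin((1−f)δ)·A + sin(fδ)·B] / sin δ = 0.6908·A + 0.6908·B in Cartesian coordinates,
giving P = (-0.1678, -0.5623, 0.8097), i.e. latitude 54.07°, longitude -106.62°.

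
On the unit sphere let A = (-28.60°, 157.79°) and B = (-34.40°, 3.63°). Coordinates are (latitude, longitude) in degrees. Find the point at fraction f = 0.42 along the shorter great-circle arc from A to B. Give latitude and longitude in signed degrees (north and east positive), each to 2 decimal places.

-66.75°, 111.46°

The central angle between A and B is δ = 1.9623 rad.
With f = 0.42, the slerp weights are sin((1−f)δ)/sin δ = 0.9822 and sin(fδ)/sin δ = 0.7940.
Weighted sum of the unit vectors: (0.9822)·(-0.8128,0.3319,-0.4787) + (0.7940)·(0.8235,0.0522,-0.5650) = (-0.1445, 0.3674, -0.9188).
Converting back: φ = atan2(z, √(x²+y²)) = -66.75°, λ = atan2(y, x) = 111.46°.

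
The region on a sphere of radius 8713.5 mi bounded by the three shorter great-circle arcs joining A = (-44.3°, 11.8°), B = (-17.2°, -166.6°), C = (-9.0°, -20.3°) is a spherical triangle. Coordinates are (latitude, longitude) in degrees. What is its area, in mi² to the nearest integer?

Side lengths (central angles): a = 2.4019, b = 0.7840, c = 2.0679 rad; semiperimeter s = 2.6269.
By l'Huilier's theorem, tan(E/4) = √[tan(s/2) tan((s−a)/2) tan((s−b)/2) tan((s−c)/2)], giving spherical excess E = 1.5320 rad.
Area = E·R² = 1.5320 × (8713.5)² ≈ 116315103 mi².

116315103 mi²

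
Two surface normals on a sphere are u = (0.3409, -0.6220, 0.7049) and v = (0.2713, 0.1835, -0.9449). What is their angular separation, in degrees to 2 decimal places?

u·v = -0.6877; |u| = 1.0000, |v| = 1.0001.
cos θ = (u·v)/(|u||v|) = -0.6877, so θ = 133.45°.

133.45°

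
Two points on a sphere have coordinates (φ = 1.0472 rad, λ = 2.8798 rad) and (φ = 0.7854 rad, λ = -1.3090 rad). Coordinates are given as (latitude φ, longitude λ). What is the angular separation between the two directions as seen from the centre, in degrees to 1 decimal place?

Let φ₁ = 1.0472 rad, φ₂ = 0.7854 rad, and Δλ = 2.0944 rad.
cos c = sin φ₁ sin φ₂ + cos φ₁ cos φ₂ cos Δλ = (0.8660)(0.7071) + (0.5000)(0.7071)(-0.5000) = 0.43560,
so c = arccos(0.43560) = 1.12009 rad.
So the angular separation is 64.2°.

64.2°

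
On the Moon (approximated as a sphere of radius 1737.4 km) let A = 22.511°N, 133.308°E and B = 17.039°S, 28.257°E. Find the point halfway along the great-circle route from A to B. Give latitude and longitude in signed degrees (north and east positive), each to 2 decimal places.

4.49°, 79.50°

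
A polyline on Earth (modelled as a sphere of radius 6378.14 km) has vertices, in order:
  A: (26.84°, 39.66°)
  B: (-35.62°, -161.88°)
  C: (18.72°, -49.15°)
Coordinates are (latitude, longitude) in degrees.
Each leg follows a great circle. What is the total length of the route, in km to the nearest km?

Leg A→B: central angle 2.7865 rad, distance 17772.9 km.
Leg B→C: central angle 2.0765 rad, distance 13244.0 km.
Total: 17772.9 + 13244.0 ≈ 31017 km.

31017 km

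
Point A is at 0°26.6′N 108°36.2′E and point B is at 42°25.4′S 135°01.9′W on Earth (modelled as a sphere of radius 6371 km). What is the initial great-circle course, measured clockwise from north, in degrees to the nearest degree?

135°

With φ₁ = 0.0077, φ₂ = -0.7404, Δλ = 2.0310 rad, the forward-azimuth formula gives
θ = atan2( sin Δλ cos φ₂ , cos φ₁ sin φ₂ − sin φ₁ cos φ₂ cos Δλ ) = atan2(0.6614, -0.6720) = 135.46°.
So the initial bearing is 135°.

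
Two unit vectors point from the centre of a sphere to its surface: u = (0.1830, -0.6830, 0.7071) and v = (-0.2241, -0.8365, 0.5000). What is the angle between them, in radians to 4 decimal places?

0.4867 rad

u·v = 0.8839; |u| = 1.0000, |v| = 1.0000.
cos θ = (u·v)/(|u||v|) = 0.8839, so θ = 0.4867 rad.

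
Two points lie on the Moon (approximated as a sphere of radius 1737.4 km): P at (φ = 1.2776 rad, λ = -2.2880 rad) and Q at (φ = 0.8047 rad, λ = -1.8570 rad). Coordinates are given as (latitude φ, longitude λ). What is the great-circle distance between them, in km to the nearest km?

889 km

Let φ₁ = 1.2776 rad, φ₂ = 0.8047 rad, and Δλ = 0.4310 rad.
cos c = sin φ₁ sin φ₂ + cos φ₁ cos φ₂ cos Δλ = (0.9573)(0.7206) + (0.2890)(0.6933)(0.9085) = 0.87193,
so c = arccos(0.87193) = 0.51167 rad.
Distance = R·c = 1737.4 × 0.5117 ≈ 889 km.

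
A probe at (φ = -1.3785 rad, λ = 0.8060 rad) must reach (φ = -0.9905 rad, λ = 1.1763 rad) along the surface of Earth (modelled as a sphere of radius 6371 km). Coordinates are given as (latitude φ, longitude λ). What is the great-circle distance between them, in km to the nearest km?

2589 km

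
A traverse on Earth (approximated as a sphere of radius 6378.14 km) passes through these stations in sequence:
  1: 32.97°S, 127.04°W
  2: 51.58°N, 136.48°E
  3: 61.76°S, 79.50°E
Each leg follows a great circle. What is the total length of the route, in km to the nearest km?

Leg 1→2: central angle 2.0774 rad, distance 13249.9 km.
Leg 2→3: central angle 2.1294 rad, distance 13581.5 km.
Total: 13249.9 + 13581.5 ≈ 26831 km.

26831 km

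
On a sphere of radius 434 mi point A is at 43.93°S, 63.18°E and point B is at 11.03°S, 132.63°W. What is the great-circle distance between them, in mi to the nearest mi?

In radians: φ₁ = -0.7667, φ₂ = -0.1925, Δλ = 164.190° = 2.8657 rad.
cos c = sin φ₁ sin φ₂ + cos φ₁ cos φ₂ cos Δλ = (-0.6938)(-0.1913) + (0.7202)(0.9815)(-0.9622) = -0.54741,
so c = arccos(-0.54741) = 2.15006 rad.
Distance = R·c = 434 × 2.1501 ≈ 933 mi.

933 mi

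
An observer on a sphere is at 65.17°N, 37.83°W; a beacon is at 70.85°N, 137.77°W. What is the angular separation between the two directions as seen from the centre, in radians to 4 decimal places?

In radians: φ₁ = 1.1374, φ₂ = 1.2366, Δλ = -99.940° = -1.7443 rad.
Haversine: a = sin²(Δφ/2) + cos φ₁ cos φ₂ sin²(Δλ/2) = 0.0025 + (0.4199)(0.3280)(0.5863) = 0.08322.
Central angle c = 2·arcsin(√a) = 0.58528 rad.
So the angular separation is 0.5853 rad.

0.5853 rad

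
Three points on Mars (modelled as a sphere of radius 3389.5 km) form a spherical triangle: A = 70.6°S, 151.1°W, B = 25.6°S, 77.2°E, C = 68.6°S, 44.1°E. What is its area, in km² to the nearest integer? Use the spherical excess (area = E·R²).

3139513 km²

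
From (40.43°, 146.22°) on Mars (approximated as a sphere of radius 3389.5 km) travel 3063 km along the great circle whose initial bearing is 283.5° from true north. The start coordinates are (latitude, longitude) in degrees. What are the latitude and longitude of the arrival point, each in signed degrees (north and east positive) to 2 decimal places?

32.74°, 80.96°

Angular distance δ = d/R = 3063/3389.5 = 0.90367 rad; initial bearing θ = 4.9480 rad.
sin φ₂ = sin φ₁ cos δ + cos φ₁ sin δ cos θ = (0.6485)(0.6187) + (0.7612)(0.7856)(0.2334) = 0.5409, so φ₂ = 32.74°.
Δλ = atan2(sin θ sin δ cos φ₁, cos δ − sin φ₁ sin φ₂) = atan2(-0.5815, 0.2680) = -65.258°.
λ₂ = 146.220° − 65.258° = 80.96°.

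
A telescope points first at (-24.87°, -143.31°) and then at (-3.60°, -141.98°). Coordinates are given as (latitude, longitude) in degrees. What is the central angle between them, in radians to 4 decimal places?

Let φ₁ = -0.4341 rad, φ₂ = -0.0628 rad, and Δλ = 0.0232 rad.
cos c = sin φ₁ sin φ₂ + cos φ₁ cos φ₂ cos Δλ = (-0.4206)(-0.0628) + (0.9073)(0.9980)(0.9997) = 0.93164,
so c = arccos(0.93164) = 0.37190 rad.
So the angular separation is 0.3719 rad.

0.3719 rad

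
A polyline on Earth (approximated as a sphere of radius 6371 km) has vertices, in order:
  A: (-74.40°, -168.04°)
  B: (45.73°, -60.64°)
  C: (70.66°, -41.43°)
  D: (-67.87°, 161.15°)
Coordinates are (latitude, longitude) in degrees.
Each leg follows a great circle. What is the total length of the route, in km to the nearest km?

Leg A→B: central angle 2.4126 rad, distance 15370.4 km.
Leg B→C: central angle 0.4647 rad, distance 2960.7 km.
Leg C→D: central angle 2.9948 rad, distance 19080.1 km.
Total: 15370.4 + 2960.7 + 19080.1 ≈ 37411 km.

37411 km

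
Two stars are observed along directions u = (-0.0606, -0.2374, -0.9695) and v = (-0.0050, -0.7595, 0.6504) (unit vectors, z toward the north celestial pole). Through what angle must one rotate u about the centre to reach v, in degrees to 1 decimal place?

u·v = -0.4500; |u| = 1.0000, |v| = 0.9999.
cos θ = (u·v)/(|u||v|) = -0.4500, so θ = 116.7°.

116.7°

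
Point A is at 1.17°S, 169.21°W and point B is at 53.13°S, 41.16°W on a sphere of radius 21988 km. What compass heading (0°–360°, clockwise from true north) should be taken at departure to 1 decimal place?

149.7°

Δλ = 128.050° = 2.2349 rad.
y = sin Δλ · cos φ₂ = (0.7875)(0.6000) = 0.4725
x = cos φ₁ sin φ₂ − sin φ₁ cos φ₂ cos Δλ = (0.9998)(-0.8000) − (-0.0204)(0.6000)(-0.6163) = -0.8074
θ = atan2(y, x) = 149.66°, so the bearing is 149.7°.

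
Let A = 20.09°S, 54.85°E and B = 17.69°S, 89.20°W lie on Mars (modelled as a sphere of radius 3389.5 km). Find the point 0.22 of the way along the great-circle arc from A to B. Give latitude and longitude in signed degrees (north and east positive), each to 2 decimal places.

The central angle between A and B is δ = 2.2395 rad.
With f = 0.22, the slerp weights are sin((1−f)δ)/sin δ = 1.2548 and sin(fδ)/sin δ = 0.6028.
Weighted sum of the unit vectors: (1.2548)·(0.5407,0.7679,-0.3435) + (0.6028)·(0.0133,-0.9526,-0.3039) = (0.6865, 0.3893, -0.6142).
Converting back: φ = atan2(z, √(x²+y²)) = -37.89°, λ = atan2(y, x) = 29.56°.

-37.89°, 29.56°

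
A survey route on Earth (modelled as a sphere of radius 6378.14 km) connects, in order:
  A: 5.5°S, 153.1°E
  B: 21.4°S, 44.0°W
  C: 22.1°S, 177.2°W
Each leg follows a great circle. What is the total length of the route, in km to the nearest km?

29528 km

Leg A→B: central angle 2.5884 rad, distance 16508.9 km.
Leg B→C: central angle 2.0412 rad, distance 13019.1 km.
Total: 16508.9 + 13019.1 ≈ 29528 km.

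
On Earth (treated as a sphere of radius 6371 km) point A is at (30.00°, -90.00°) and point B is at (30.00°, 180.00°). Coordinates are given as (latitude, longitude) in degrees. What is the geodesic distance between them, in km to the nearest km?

With latitudes φ₁ = 30.000°, φ₂ = 30.000° and longitude difference Δλ = -90.000°:
cos c = sin φ₁ sin φ₂ + cos φ₁ cos φ₂ cos Δλ = (0.5000)(0.5000) + (0.8660)(0.8660)(0.0000) = 0.25000,
so c = arccos(0.25000) = 1.31812 rad.
Distance = R·c = 6371 × 1.3181 ≈ 8398 km.

8398 km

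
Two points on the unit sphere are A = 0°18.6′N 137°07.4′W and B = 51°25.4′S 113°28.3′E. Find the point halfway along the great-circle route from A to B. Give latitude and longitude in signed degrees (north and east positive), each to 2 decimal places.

-38.18°, -173.69°

The central angle between A and B is δ = 1.7838 rad.
With f = 0.5, the slerp weights are sin((1−f)δ)/sin δ = 0.7963 and sin(fδ)/sin δ = 0.7963.
Weighted sum of the unit vectors: (0.7963)·(-0.7328,-0.6804,0.0054) + (0.7963)·(-0.2484,0.5720,-0.7818) = (-0.7813, -0.0864, -0.6182).
Converting back: φ = atan2(z, √(x²+y²)) = -38.18°, λ = atan2(y, x) = -173.69°.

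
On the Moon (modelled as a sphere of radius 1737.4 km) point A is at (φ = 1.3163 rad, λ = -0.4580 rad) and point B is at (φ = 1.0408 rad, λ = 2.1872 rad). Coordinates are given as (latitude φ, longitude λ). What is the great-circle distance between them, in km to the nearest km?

1325 km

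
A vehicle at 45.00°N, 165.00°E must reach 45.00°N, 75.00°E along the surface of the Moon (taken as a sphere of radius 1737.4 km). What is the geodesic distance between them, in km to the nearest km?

1819 km

In radians: φ₁ = 0.7854, φ₂ = 0.7854, Δλ = -90.000° = -1.5708 rad.
Haversine: a = sin²(Δφ/2) + cos φ₁ cos φ₂ sin²(Δλ/2) = 0.0000 + (0.7071)(0.7071)(0.5000) = 0.25000.
Central angle c = 2·arcsin(√a) = 1.04720 rad.
Distance = R·c = 1737.4 × 1.0472 ≈ 1819 km.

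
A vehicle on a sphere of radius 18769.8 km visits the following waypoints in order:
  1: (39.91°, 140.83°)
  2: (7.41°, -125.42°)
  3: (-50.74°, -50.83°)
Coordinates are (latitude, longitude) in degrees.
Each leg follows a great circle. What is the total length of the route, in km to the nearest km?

57091 km

Leg 1→2: central angle 1.5378 rad, distance 28864.1 km.
Leg 2→3: central angle 1.5038 rad, distance 28226.9 km.
Total: 28864.1 + 28226.9 ≈ 57091 km.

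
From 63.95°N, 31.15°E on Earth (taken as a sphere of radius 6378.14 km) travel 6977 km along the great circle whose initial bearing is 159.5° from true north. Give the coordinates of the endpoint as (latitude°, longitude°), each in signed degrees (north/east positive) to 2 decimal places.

Angular distance δ = d/R = 6977/6378.14 = 1.09389 rad; initial bearing θ = 2.7838 rad.
sin φ₂ = sin φ₁ cos δ + cos φ₁ sin δ cos θ = (0.8984)(0.4590) + (0.4392)(0.8884)(-0.9367) = 0.0470, so φ₂ = 2.69°.
Δλ = atan2(sin θ sin δ cos φ₁, cos δ − sin φ₁ sin φ₂) = atan2(0.1366, 0.4168) = 18.148°.
λ₂ = 31.150° + 18.148° = 49.30°.

2.69°, 49.30°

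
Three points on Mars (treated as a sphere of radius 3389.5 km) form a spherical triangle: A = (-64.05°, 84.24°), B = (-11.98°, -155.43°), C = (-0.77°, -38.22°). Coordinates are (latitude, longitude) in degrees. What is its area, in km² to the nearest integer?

28334599 km²

Side lengths (central angles): a = 2.0314, b = 1.7954, c = 1.6003 rad; semiperimeter s = 2.7136.
By l'Huilier's theorem, tan(E/4) = √[tan(s/2) tan((s−a)/2) tan((s−b)/2) tan((s−c)/2)], giving spherical excess E = 2.4663 rad.
Area = E·R² = 2.4663 × (3389.5)² ≈ 28334599 km².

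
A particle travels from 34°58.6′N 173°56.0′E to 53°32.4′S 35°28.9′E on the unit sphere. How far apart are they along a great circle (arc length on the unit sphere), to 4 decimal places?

In radians: φ₁ = 0.6105, φ₂ = -0.9344, Δλ = -138.452° = -2.4164 rad.
cos c = sin φ₁ sin φ₂ + cos φ₁ cos φ₂ cos Δλ = (0.5732)(-0.8043) + (0.8194)(0.5943)(-0.7484) = -0.82546,
so c = arccos(-0.82546) = 2.54181 rad.
On the unit sphere the arc length equals the central angle: 2.5418.

2.5418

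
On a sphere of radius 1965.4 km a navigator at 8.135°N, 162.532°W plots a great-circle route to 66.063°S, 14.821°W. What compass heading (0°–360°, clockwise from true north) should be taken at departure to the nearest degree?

With φ₁ = 0.1420, φ₂ = -1.1530, Δλ = 2.5780 rad, the forward-azimuth formula gives
θ = atan2( sin Δλ cos φ₂ , cos φ₁ sin φ₂ − sin φ₁ cos φ₂ cos Δλ ) = atan2(0.2167, -0.8563) = 165.80°.
So the initial bearing is 166°.

166°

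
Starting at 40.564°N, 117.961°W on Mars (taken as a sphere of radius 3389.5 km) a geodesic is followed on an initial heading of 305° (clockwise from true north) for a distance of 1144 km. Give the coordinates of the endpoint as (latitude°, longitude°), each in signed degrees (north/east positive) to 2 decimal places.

49.28°, -142.53°

Angular distance δ = d/R = 1144/3389.5 = 0.33751 rad; initial bearing θ = 5.3233 rad.
sin φ₂ = sin φ₁ cos δ + cos φ₁ sin δ cos θ = (0.6503)(0.9436) + (0.7597)(0.3311)(0.5736) = 0.7579, so φ₂ = 49.28°.
Δλ = atan2(sin θ sin δ cos φ₁, cos δ − sin φ₁ sin φ₂) = atan2(-0.2061, 0.4507) = -24.570°.
λ₂ = -117.961° − 24.570° = -142.53°.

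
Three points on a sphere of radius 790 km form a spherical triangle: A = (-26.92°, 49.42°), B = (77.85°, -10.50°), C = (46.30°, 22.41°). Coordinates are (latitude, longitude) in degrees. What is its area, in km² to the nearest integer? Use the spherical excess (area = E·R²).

88104 km²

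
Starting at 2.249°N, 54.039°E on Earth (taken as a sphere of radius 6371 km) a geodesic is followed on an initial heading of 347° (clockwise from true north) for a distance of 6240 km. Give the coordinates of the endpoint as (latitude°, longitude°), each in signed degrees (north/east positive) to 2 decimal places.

Angular distance δ = d/R = 6240/6371 = 0.97944 rad; initial bearing θ = 6.0563 rad.
sin φ₂ = sin φ₁ cos δ + cos φ₁ sin δ cos θ = (0.0392)(0.5575) + (0.9992)(0.8302)(0.9744) = 0.8302, so φ₂ = 56.12°.
Δλ = atan2(sin θ sin δ cos φ₁, cos δ − sin φ₁ sin φ₂) = atan2(-0.1866, 0.5249) = -19.570°.
λ₂ = 54.039° − 19.570° = 34.47°.

56.12°, 34.47°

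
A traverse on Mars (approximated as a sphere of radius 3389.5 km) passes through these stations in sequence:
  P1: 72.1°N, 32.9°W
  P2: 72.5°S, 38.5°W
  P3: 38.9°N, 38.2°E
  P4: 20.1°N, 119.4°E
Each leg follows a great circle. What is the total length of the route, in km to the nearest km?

20028 km

Leg P1→P2: central angle 2.5245 rad, distance 8556.8 km.
Leg P2→P3: central angle 2.1473 rad, distance 7278.1 km.
Leg P3→P4: central angle 1.2370 rad, distance 4192.9 km.
Total: 8556.8 + 7278.1 + 4192.9 ≈ 20028 km.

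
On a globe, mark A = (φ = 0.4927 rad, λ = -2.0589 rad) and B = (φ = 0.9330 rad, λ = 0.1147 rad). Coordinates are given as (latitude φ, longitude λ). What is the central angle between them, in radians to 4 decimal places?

With latitudes φ₁ = 28.230°, φ₂ = 53.457° and longitude difference Δλ = 124.538°:
Haversine: a = sin²(Δφ/2) + cos φ₁ cos φ₂ sin²(Δλ/2) = 0.0477 + (0.8811)(0.5954)(0.7835) = 0.45870.
Central angle c = 2·arcsin(√a) = 1.48811 rad.
So the angular separation is 1.4881 rad.

1.4881 rad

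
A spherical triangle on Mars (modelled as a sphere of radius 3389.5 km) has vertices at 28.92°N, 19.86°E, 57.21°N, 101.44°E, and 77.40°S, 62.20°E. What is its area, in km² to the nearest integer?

22190905 km²

Side lengths (central angles): a = 2.3875, b = 1.9080, c = 1.0748 rad; semiperimeter s = 2.6851.
By l'Huilier's theorem, tan(E/4) = √[tan(s/2) tan((s−a)/2) tan((s−b)/2) tan((s−c)/2)], giving spherical excess E = 1.9315 rad.
Area = E·R² = 1.9315 × (3389.5)² ≈ 22190905 km².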